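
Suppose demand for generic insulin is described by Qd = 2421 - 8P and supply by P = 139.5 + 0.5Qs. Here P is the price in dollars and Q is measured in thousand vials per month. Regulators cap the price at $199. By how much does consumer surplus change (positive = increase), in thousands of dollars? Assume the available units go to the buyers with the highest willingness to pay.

7188.75

Rearranging supply gives Qs = 2P - 279. In a free market, 2421 - 8P = 2P - 279 gives the equilibrium P* = 270, Q* = 261.
The ceiling of 199 is below the equilibrium price 270, so it binds.
At P = 199: Qd = 2421 - 8·199 = 829 and Qs = 2·199 - 279 = 119.
Consumer surplus without the control is ½ · (302.625 - 270) · 261 = 4257.5625.
With the ceiling, 119 units are sold at 199 (assume they go to the highest-value buyers). The demand price at Q = 119 is 287.75, so CS = ½ · [(302.625 - 199) + (287.75 - 199)] · 119 = 11446.3125.
Change in consumer surplus = 11446.3125 - 4257.5625 = 7188.75.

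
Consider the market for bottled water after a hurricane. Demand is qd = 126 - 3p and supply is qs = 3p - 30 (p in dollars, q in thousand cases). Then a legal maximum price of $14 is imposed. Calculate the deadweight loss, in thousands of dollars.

432

Without the control the market clears where 126 - 3p = 3p - 30, i.e. p* = 26 and q* = 48.
Since 14 < 26, the ceiling is binding.
At p = 14: qd = 126 - 3·14 = 84 and qs = 3·14 - 30 = 12.
Quantity traded falls to 12. At q = 12 the demand price is (126 - 12)/3 = 38 and the supply price is (30 + 12)/3 = 14.
Deadweight loss = ½ · (38 - 14) · (48 - 12) = ½ · 24 · 36 = 432.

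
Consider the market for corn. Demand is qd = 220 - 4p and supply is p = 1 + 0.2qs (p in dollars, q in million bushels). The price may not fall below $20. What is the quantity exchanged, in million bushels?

120

Rearranging supply gives qs = 5p - 5. Without the control the market clears where 220 - 4p = 5p - 5, i.e. p* = 25 and q* = 120.
The floor of 20 is below the equilibrium price 25, so it is not binding; the market clears at p* = 25, q* = 120.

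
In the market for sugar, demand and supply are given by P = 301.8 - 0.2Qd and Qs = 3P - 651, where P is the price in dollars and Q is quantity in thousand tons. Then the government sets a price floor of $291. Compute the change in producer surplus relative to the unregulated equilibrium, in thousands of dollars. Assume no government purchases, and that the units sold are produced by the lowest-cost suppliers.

-703.5

Rearranging demand gives Qd = 1509 - 5P. Without the control the market clears where 1509 - 5P = 3P - 651, i.e. P* = 270 and Q* = 159.
Because the floor (291) lies above the market-clearing price, it is binding.
At P = 291: Qd = 1509 - 5·291 = 54 and Qs = 3·291 - 651 = 222.
Producer surplus without the control is ½ · (270 - 217) · 159 = 4213.5.
With the floor, 54 units are sold at 291. The supply price at Q = 54 is 235, so PS = ½ · [(291 - 217) + (291 - 235)] · 54 = 3510.
Change in producer surplus = 3510 - 4213.5 = -703.5.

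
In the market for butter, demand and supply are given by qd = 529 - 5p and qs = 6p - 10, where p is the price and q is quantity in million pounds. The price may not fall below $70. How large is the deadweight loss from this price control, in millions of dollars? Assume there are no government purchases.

Setting quantity demanded equal to quantity supplied, 529 - 5p = 6p - 10, gives p* = 49 and q* = 284.
The floor of 70 is above the equilibrium price 49, so it binds.
At p = 70: qd = 529 - 5·70 = 179 and qs = 6·70 - 10 = 410.
Quantity traded falls to 179. At q = 179 the demand price is (529 - 179)/5 = 70 and the supply price is (10 + 179)/6 = 31.5.
Deadweight loss = ½ · (70 - 31.5) · (284 - 179) = ½ · 38.5 · 105 = 2021.25.

2021.25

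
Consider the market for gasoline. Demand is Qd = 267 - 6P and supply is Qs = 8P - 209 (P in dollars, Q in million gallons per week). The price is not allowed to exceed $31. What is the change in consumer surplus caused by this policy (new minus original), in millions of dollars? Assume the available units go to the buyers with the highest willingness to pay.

69

Without the control the market clears where 267 - 6P = 8P - 209, i.e. P* = 34 and Q* = 63.
Because the ceiling (31) lies below the market-clearing price, it is binding.
At P = 31: Qd = 267 - 6·31 = 81 and Qs = 8·31 - 209 = 39.
Consumer surplus without the control is ½ · (44.5 - 34) · 63 = 330.75.
With the ceiling, 39 units are sold at 31 (assume they go to the highest-value buyers). The demand price at Q = 39 is 38, so CS = ½ · [(44.5 - 31) + (38 - 31)] · 39 = 399.75.
Change in consumer surplus = 399.75 - 330.75 = 69.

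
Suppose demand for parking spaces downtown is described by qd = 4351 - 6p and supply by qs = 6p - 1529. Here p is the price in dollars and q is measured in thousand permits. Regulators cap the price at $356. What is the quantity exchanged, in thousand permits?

In a free market, 4351 - 6p = 6p - 1529 gives the equilibrium p* = 490, q* = 1411.
Since 356 < 490, the ceiling is binding.
At p = 356: qd = 4351 - 6·356 = 2215 and qs = 6·356 - 1529 = 607.
The quantity actually transacted is the short side, supply: 607.

607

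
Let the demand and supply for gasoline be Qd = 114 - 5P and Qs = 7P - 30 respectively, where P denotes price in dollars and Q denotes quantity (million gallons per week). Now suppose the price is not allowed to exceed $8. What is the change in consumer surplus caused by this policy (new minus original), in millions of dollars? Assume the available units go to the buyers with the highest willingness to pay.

25.6

Equilibrium: 114 - 5P = 7P - 30, so 144 = 12P and P* = 12, Q* = 54.
The ceiling of 8 is below the equilibrium price 12, so it binds.
At P = 8: Qd = 114 - 5·8 = 74 and Qs = 7·8 - 30 = 26.
Consumer surplus without the control is ½ · (22.8 - 12) · 54 = 291.6.
With the ceiling, 26 units are sold at 8 (assume they go to the highest-value buyers). The demand price at Q = 26 is 17.6, so CS = ½ · [(22.8 - 8) + (17.6 - 8)] · 26 = 317.2.
Change in consumer surplus = 317.2 - 291.6 = 25.6.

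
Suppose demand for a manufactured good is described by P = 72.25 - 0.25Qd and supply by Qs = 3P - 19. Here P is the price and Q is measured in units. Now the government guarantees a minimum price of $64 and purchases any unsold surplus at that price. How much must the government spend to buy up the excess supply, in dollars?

Rearranging demand gives Qd = 289 - 4P. Setting quantity demanded equal to quantity supplied, 289 - 4P = 3P - 19, gives P* = 44 and Q* = 113.
The floor of 64 is above the equilibrium price 44, so it binds.
At P = 64: Qd = 289 - 4·64 = 33 and Qs = 3·64 - 19 = 173.
Surplus = Qs - Qd = 140.
Government expenditure = surplus × support price = 140 × 64 = 8960.

8960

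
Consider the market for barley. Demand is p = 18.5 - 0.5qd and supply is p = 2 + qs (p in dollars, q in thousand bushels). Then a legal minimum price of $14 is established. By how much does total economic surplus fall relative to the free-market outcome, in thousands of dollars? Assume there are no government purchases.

3

Rearranging demand gives qd = 37 - 2p; rearranging supply gives qs = p - 2. Without the control the market clears where 37 - 2p = p - 2, i.e. p* = 13 and q* = 11.
Because the floor (14) lies above the market-clearing price, it is binding.
At p = 14: qd = 37 - 2·14 = 9 and qs = 14 - 2 = 12.
Quantity traded falls to 9. At q = 9 the demand price is (37 - 9)/2 = 14 and the supply price is 2 + 9 = 11.
Deadweight loss = ½ · (14 - 11) · (11 - 9) = ½ · 3 · 2 = 3.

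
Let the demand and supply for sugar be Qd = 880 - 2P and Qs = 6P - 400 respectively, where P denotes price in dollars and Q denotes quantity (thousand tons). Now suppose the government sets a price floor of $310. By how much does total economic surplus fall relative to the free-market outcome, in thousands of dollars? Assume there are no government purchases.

Equilibrium: 880 - 2P = 6P - 400, so 1280 = 8P and P* = 160, Q* = 560.
Because the floor (310) lies above the market-clearing price, it is binding.
At P = 310: Qd = 880 - 2·310 = 260 and Qs = 6·310 - 400 = 1460.
Quantity traded falls to 260. At Q = 260 the demand price is (880 - 260)/2 = 310 and the supply price is (400 + 260)/6 = 110.
Deadweight loss = ½ · (310 - 110) · (560 - 260) = ½ · 200 · 300 = 30000.

30000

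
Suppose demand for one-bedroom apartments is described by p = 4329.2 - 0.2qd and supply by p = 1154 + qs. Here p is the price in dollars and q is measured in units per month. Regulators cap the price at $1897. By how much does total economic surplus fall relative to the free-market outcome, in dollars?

2172845.4

Rearranging demand gives qd = 21646 - 5p; rearranging supply gives qs = p - 1154. Without the control the market clears where 21646 - 5p = p - 1154, i.e. p* = 3800 and q* = 2646.
Because the ceiling (1897) lies below the market-clearing price, it is binding.
At p = 1897: qd = 21646 - 5·1897 = 12161 and qs = 1897 - 1154 = 743.
Quantity traded falls to 743. At q = 743 the demand price is (21646 - 743)/5 = 4180.6 and the supply price is 1154 + 743 = 1897.
Deadweight loss = ½ · (4180.6 - 1897) · (2646 - 743) = ½ · 2283.6 · 1903 = 2172845.4.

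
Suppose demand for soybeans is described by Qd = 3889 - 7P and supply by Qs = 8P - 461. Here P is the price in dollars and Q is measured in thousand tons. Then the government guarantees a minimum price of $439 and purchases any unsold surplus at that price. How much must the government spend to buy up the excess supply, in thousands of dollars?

Equilibrium: 3889 - 7P = 8P - 461, so 4350 = 15P and P* = 290, Q* = 1859.
The floor of 439 is above the equilibrium price 290, so it binds.
At P = 439: Qd = 3889 - 7·439 = 816 and Qs = 8·439 - 461 = 3051.
Surplus = Qs - Qd = 2235.
Government expenditure = surplus × support price = 2235 × 439 = 981165.

981165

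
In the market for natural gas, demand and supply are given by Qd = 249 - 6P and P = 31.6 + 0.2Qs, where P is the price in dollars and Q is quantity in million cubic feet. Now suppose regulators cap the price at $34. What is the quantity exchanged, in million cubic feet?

Rearranging supply gives Qs = 5P - 158. In a free market, 249 - 6P = 5P - 158 gives the equilibrium P* = 37, Q* = 27.
The ceiling of 34 is below the equilibrium price 37, so it binds.
At P = 34: Qd = 249 - 6·34 = 45 and Qs = 5·34 - 158 = 12.
The quantity actually transacted is the short side, supply: 12.

12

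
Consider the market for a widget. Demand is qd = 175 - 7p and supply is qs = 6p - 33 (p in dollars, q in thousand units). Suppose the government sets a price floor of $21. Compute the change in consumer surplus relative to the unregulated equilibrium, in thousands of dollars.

Setting quantity demanded equal to quantity supplied, 175 - 7p = 6p - 33, gives p* = 16 and q* = 63.
Since 21 > 16, the floor is binding.
At p = 21: qd = 175 - 7·21 = 28 and qs = 6·21 - 33 = 93.
Consumer surplus without the control is ½ · (25 - 16) · 63 = 283.5.
With the floor, consumers buy 28 units at 21, so CS = ½ · (25 - 21) · 28 = 56.
Change in consumer surplus = 56 - 283.5 = -227.5.

-227.5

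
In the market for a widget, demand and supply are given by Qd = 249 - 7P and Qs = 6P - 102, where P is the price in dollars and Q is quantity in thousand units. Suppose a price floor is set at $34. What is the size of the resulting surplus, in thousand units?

Setting quantity demanded equal to quantity supplied, 249 - 7P = 6P - 102, gives P* = 27 and Q* = 60.
Because the floor (34) lies above the market-clearing price, it is binding.
At P = 34: Qd = 249 - 7·34 = 11 and Qs = 6·34 - 102 = 102.
Surplus = Qs - Qd = 102 - 11 = 91.

91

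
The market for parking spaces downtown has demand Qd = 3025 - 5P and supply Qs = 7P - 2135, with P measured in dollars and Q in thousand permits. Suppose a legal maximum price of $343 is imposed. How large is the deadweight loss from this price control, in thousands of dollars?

63579.6

Setting quantity demanded equal to quantity supplied, 3025 - 5P = 7P - 2135, gives P* = 430 and Q* = 875.
Because the ceiling (343) lies below the market-clearing price, it is binding.
At P = 343: Qd = 3025 - 5·343 = 1310 and Qs = 7·343 - 2135 = 266.
Quantity traded falls to 266. At Q = 266 the demand price is (3025 - 266)/5 = 551.8 and the supply price is (2135 + 266)/7 = 343.
Deadweight loss = ½ · (551.8 - 343) · (875 - 266) = ½ · 208.8 · 609 = 63579.6.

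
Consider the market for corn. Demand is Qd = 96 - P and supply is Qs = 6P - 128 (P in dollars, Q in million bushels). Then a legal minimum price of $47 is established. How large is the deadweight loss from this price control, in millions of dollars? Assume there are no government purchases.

In a free market, 96 - P = 6P - 128 gives the equilibrium P* = 32, Q* = 64.
The floor of 47 is above the equilibrium price 32, so it binds.
At P = 47: Qd = 96 - 47 = 49 and Qs = 6·47 - 128 = 154.
Quantity traded falls to 49. At Q = 49 the demand price is 96 - 49 = 47 and the supply price is (128 + 49)/6 = 29.5.
Deadweight loss = ½ · (47 - 29.5) · (64 - 49) = ½ · 17.5 · 15 = 131.25.

131.25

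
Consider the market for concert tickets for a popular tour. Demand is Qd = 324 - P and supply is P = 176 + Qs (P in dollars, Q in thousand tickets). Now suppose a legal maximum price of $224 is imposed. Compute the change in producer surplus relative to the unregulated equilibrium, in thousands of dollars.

-1586

Rearranging supply gives Qs = P - 176. Equilibrium: 324 - P = P - 176, so 500 = 2P and P* = 250, Q* = 74.
Since 224 < 250, the ceiling is binding.
At P = 224: Qd = 324 - 224 = 100 and Qs = 224 - 176 = 48.
Producer surplus without the control is ½ · (250 - 176) · 74 = 2738.
With the ceiling, producers sell 48 units at 224, so PS = ½ · (224 - 176) · 48 = 1152.
Change in producer surplus = 1152 - 2738 = -1586.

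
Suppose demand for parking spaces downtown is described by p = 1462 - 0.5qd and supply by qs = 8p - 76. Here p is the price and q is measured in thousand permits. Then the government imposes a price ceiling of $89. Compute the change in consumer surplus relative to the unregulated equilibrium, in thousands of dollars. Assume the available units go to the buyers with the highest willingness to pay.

Rearranging demand gives qd = 2924 - 2p. Equilibrium: 2924 - 2p = 8p - 76, so 3000 = 10p and p* = 300, q* = 2324.
Since 89 < 300, the ceiling is binding.
At p = 89: qd = 2924 - 2·89 = 2746 and qs = 8·89 - 76 = 636.
Consumer surplus without the control is ½ · (1462 - 300) · 2324 = 1350244.
With the ceiling, 636 units are sold at 89 (assume they go to the highest-value buyers). The demand price at q = 636 is 1144, so CS = ½ · [(1462 - 89) + (1144 - 89)] · 636 = 772104.
Change in consumer surplus = 772104 - 1350244 = -578140.

-578140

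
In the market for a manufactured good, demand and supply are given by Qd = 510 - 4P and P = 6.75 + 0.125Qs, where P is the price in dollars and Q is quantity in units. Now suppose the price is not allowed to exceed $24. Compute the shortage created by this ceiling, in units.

276

Rearranging supply gives Qs = 8P - 54. In a free market, 510 - 4P = 8P - 54 gives the equilibrium P* = 47, Q* = 322.
Since 24 < 47, the ceiling is binding.
At P = 24: Qd = 510 - 4·24 = 414 and Qs = 8·24 - 54 = 138.
Shortage = Qd - Qs = 414 - 138 = 276.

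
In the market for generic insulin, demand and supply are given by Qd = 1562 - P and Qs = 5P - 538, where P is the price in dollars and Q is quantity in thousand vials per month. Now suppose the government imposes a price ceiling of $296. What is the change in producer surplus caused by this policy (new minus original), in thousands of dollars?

Setting quantity demanded equal to quantity supplied, 1562 - P = 5P - 538, gives P* = 350 and Q* = 1212.
The ceiling of 296 is below the equilibrium price 350, so it binds.
At P = 296: Qd = 1562 - 296 = 1266 and Qs = 5·296 - 538 = 942.
Producer surplus without the control is ½ · (350 - 107.6) · 1212 = 146894.4.
With the ceiling, producers sell 942 units at 296, so PS = ½ · (296 - 107.6) · 942 = 88736.4.
Change in producer surplus = 88736.4 - 146894.4 = -58158.

-58158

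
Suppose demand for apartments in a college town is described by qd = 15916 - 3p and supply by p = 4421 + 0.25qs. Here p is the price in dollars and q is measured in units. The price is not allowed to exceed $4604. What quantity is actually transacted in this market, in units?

732

Rearranging supply gives qs = 4p - 17684. In a free market, 15916 - 3p = 4p - 17684 gives the equilibrium p* = 4800, q* = 1516.
The ceiling of 4604 is below the equilibrium price 4800, so it binds.
At p = 4604: qd = 15916 - 3·4604 = 2104 and qs = 4·4604 - 17684 = 732.
The quantity actually transacted is the short side, supply: 732.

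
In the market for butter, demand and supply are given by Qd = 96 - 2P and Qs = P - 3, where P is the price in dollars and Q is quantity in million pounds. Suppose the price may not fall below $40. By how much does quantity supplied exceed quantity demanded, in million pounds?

21

Equilibrium: 96 - 2P = P - 3, so 99 = 3P and P* = 33, Q* = 30.
Since 40 > 33, the floor is binding.
At P = 40: Qd = 96 - 2·40 = 16 and Qs = 40 - 3 = 37.
Surplus = Qs - Qd = 37 - 16 = 21.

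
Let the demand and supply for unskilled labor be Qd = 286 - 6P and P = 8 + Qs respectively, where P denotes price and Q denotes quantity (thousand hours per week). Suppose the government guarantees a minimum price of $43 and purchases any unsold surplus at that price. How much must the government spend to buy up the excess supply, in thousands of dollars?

301

Rearranging supply gives Qs = P - 8. Without the control the market clears where 286 - 6P = P - 8, i.e. P* = 42 and Q* = 34.
Because the floor (43) lies above the market-clearing price, it is binding.
At P = 43: Qd = 286 - 6·43 = 28 and Qs = 43 - 8 = 35.
Surplus = Qs - Qd = 7.
Government expenditure = surplus × support price = 7 × 43 = 301.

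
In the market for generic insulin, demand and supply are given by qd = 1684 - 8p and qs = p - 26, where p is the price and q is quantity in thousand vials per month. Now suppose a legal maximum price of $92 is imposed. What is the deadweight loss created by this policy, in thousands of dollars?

Without the control the market clears where 1684 - 8p = p - 26, i.e. p* = 190 and q* = 164.
Since 92 < 190, the ceiling is binding.
At p = 92: qd = 1684 - 8·92 = 948 and qs = 92 - 26 = 66.
Quantity traded falls to 66. At q = 66 the demand price is (1684 - 66)/8 = 202.25 and the supply price is 26 + 66 = 92.
Deadweight loss = ½ · (202.25 - 92) · (164 - 66) = ½ · 110.25 · 98 = 5402.25.

5402.25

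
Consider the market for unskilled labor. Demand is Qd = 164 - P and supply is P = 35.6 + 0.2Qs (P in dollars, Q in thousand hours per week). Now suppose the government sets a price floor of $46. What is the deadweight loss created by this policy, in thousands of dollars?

0

Rearranging supply gives Qs = 5P - 178. Without the control the market clears where 164 - P = 5P - 178, i.e. P* = 57 and Q* = 107.
Since 46 is below P* = 57, the floor does not bind and the free-market outcome prevails.
Since the control does not bind, no trades are prevented and deadweight loss is zero.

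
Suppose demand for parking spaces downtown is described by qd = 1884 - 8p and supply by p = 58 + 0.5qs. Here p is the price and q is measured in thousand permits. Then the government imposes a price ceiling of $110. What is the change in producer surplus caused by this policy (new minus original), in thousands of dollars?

-17460

Rearranging supply gives qs = 2p - 116. Equilibrium: 1884 - 8p = 2p - 116, so 2000 = 10p and p* = 200, q* = 284.
Since 110 < 200, the ceiling is binding.
At p = 110: qd = 1884 - 8·110 = 1004 and qs = 2·110 - 116 = 104.
Producer surplus without the control is ½ · (200 - 58) · 284 = 20164.
With the ceiling, producers sell 104 units at 110, so PS = ½ · (110 - 58) · 104 = 2704.
Change in producer surplus = 2704 - 20164 = -17460.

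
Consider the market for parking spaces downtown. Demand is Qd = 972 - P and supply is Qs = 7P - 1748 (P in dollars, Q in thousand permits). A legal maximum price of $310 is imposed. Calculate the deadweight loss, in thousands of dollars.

Setting quantity demanded equal to quantity supplied, 972 - P = 7P - 1748, gives P* = 340 and Q* = 632.
Because the ceiling (310) lies below the market-clearing price, it is binding.
At P = 310: Qd = 972 - 310 = 662 and Qs = 7·310 - 1748 = 422.
Quantity traded falls to 422. At Q = 422 the demand price is 972 - 422 = 550 and the supply price is (1748 + 422)/7 = 310.
Deadweight loss = ½ · (550 - 310) · (632 - 422) = ½ · 240 · 210 = 25200.

25200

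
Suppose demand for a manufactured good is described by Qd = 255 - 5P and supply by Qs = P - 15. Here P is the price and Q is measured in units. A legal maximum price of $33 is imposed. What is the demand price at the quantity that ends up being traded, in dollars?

47.4

In a free market, 255 - 5P = P - 15 gives the equilibrium P* = 45, Q* = 30.
Since 33 < 45, the ceiling is binding.
At P = 33: Qd = 255 - 5·33 = 90 and Qs = 33 - 15 = 18.
Only 18 units reach the market. On the demand curve, the marginal buyer's willingness to pay at Q = 18 is (255 - 18)/5 = 47.4.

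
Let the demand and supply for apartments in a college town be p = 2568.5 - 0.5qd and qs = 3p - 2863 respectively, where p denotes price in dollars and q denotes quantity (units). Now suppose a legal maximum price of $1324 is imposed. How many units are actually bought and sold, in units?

Rearranging demand gives qd = 5137 - 2p. Without the control the market clears where 5137 - 2p = 3p - 2863, i.e. p* = 1600 and q* = 1937.
Because the ceiling (1324) lies below the market-clearing price, it is binding.
At p = 1324: qd = 5137 - 2·1324 = 2489 and qs = 3·1324 - 2863 = 1109.
The quantity actually transacted is the short side, supply: 1109.

1109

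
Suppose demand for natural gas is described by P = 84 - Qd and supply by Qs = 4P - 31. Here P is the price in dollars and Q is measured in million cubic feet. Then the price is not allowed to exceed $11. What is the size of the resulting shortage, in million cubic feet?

Rearranging demand gives Qd = 84 - P. Without the control the market clears where 84 - P = 4P - 31, i.e. P* = 23 and Q* = 61.
Because the ceiling (11) lies below the market-clearing price, it is binding.
At P = 11: Qd = 84 - 11 = 73 and Qs = 4·11 - 31 = 13.
Shortage = Qd - Qs = 73 - 13 = 60.

60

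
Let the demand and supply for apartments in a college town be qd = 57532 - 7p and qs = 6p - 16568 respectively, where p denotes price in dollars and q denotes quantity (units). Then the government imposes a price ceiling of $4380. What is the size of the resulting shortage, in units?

17160

Setting quantity demanded equal to quantity supplied, 57532 - 7p = 6p - 16568, gives p* = 5700 and q* = 17632.
Since 4380 < 5700, the ceiling is binding.
At p = 4380: qd = 57532 - 7·4380 = 26872 and qs = 6·4380 - 16568 = 9712.
Shortage = qd - qs = 26872 - 9712 = 17160.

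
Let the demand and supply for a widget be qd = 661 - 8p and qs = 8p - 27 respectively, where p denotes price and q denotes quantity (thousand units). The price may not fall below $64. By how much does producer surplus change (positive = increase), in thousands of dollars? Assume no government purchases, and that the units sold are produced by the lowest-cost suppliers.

In a free market, 661 - 8p = 8p - 27 gives the equilibrium p* = 43, q* = 317.
Since 64 > 43, the floor is binding.
At p = 64: qd = 661 - 8·64 = 149 and qs = 8·64 - 27 = 485.
Producer surplus without the control is ½ · (43 - 3.375) · 317 = 6280.5625.
With the floor, 149 units are sold at 64. The supply price at q = 149 is 22, so PS = ½ · [(64 - 3.375) + (64 - 22)] · 149 = 7645.5625.
Change in producer surplus = 7645.5625 - 6280.5625 = 1365.

1365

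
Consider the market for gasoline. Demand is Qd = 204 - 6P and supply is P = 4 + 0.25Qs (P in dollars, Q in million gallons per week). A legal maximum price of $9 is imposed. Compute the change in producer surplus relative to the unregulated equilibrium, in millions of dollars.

Rearranging supply gives Qs = 4P - 16. In a free market, 204 - 6P = 4P - 16 gives the equilibrium P* = 22, Q* = 72.
Since 9 < 22, the ceiling is binding.
At P = 9: Qd = 204 - 6·9 = 150 and Qs = 4·9 - 16 = 20.
Producer surplus without the control is ½ · (22 - 4) · 72 = 648.
With the ceiling, producers sell 20 units at 9, so PS = ½ · (9 - 4) · 20 = 50.
Change in producer surplus = 50 - 648 = -598.

-598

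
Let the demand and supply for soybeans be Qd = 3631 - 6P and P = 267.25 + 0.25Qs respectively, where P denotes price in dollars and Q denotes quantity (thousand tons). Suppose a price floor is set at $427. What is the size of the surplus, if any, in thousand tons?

Rearranging supply gives Qs = 4P - 1069. In a free market, 3631 - 6P = 4P - 1069 gives the equilibrium P* = 470, Q* = 811.
Since 427 is below P* = 470, the floor does not bind and the free-market outcome prevails.
Since the control does not bind, there is no surplus.

0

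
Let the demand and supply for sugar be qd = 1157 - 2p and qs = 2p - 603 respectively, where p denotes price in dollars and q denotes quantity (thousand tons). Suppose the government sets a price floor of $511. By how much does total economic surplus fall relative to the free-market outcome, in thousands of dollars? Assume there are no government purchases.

10082

Without the control the market clears where 1157 - 2p = 2p - 603, i.e. p* = 440 and q* = 277.
The floor of 511 is above the equilibrium price 440, so it binds.
At p = 511: qd = 1157 - 2·511 = 135 and qs = 2·511 - 603 = 419.
Quantity traded falls to 135. At q = 135 the demand price is (1157 - 135)/2 = 511 and the supply price is (603 + 135)/2 = 369.
Deadweight loss = ½ · (511 - 369) · (277 - 135) = ½ · 142 · 142 = 10082.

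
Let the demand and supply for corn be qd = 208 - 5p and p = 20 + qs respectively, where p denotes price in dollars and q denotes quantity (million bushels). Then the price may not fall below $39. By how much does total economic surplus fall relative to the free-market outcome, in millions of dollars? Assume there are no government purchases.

Rearranging supply gives qs = p - 20. Without the control the market clears where 208 - 5p = p - 20, i.e. p* = 38 and q* = 18.
Since 39 > 38, the floor is binding.
At p = 39: qd = 208 - 5·39 = 13 and qs = 39 - 20 = 19.
Quantity traded falls to 13. At q = 13 the demand price is (208 - 13)/5 = 39 and the supply price is 20 + 13 = 33.
Deadweight loss = ½ · (39 - 33) · (18 - 13) = ½ · 6 · 5 = 15.

15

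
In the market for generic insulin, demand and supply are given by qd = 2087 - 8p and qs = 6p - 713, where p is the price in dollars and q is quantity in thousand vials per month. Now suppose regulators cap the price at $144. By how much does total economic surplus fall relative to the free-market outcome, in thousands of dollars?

Equilibrium: 2087 - 8p = 6p - 713, so 2800 = 14p and p* = 200, q* = 487.
Since 144 < 200, the ceiling is binding.
At p = 144: qd = 2087 - 8·144 = 935 and qs = 6·144 - 713 = 151.
Quantity traded falls to 151. At q = 151 the demand price is (2087 - 151)/8 = 242 and the supply price is (713 + 151)/6 = 144.
Deadweight loss = ½ · (242 - 144) · (487 - 151) = ½ · 98 · 336 = 16464.

16464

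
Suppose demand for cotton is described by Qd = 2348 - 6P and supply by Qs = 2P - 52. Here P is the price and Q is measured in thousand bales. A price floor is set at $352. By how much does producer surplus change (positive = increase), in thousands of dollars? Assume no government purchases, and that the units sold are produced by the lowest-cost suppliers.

-12064

In a free market, 2348 - 6P = 2P - 52 gives the equilibrium P* = 300, Q* = 548.
Because the floor (352) lies above the market-clearing price, it is binding.
At P = 352: Qd = 2348 - 6·352 = 236 and Qs = 2·352 - 52 = 652.
Producer surplus without the control is ½ · (300 - 26) · 548 = 75076.
With the floor, 236 units are sold at 352. The supply price at Q = 236 is 144, so PS = ½ · [(352 - 26) + (352 - 144)] · 236 = 63012.
Change in producer surplus = 63012 - 75076 = -12064.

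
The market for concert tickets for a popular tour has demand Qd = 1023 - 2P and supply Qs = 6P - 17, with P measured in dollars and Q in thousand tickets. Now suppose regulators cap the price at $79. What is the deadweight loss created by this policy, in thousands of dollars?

31212

Without the control the market clears where 1023 - 2P = 6P - 17, i.e. P* = 130 and Q* = 763.
Since 79 < 130, the ceiling is binding.
At P = 79: Qd = 1023 - 2·79 = 865 and Qs = 6·79 - 17 = 457.
Quantity traded falls to 457. At Q = 457 the demand price is (1023 - 457)/2 = 283 and the supply price is (17 + 457)/6 = 79.
Deadweight loss = ½ · (283 - 79) · (763 - 457) = ½ · 204 · 306 = 31212.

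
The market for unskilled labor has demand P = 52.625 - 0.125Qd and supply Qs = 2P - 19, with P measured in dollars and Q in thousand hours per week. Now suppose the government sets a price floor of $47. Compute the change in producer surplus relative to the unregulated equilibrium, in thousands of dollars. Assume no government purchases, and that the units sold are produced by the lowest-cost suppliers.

-9

Rearranging demand gives Qd = 421 - 8P. Setting quantity demanded equal to quantity supplied, 421 - 8P = 2P - 19, gives P* = 44 and Q* = 69.
The floor of 47 is above the equilibrium price 44, so it binds.
At P = 47: Qd = 421 - 8·47 = 45 and Qs = 2·47 - 19 = 75.
Producer surplus without the control is ½ · (44 - 9.5) · 69 = 1190.25.
With the floor, 45 units are sold at 47. The supply price at Q = 45 is 32, so PS = ½ · [(47 - 9.5) + (47 - 32)] · 45 = 1181.25.
Change in producer surplus = 1181.25 - 1190.25 = -9.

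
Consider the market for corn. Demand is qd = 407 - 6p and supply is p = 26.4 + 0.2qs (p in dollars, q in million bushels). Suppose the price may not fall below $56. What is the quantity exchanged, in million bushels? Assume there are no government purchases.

Rearranging supply gives qs = 5p - 132. Equilibrium: 407 - 6p = 5p - 132, so 539 = 11p and p* = 49, q* = 113.
Because the floor (56) lies above the market-clearing price, it is binding.
At p = 56: qd = 407 - 6·56 = 71 and qs = 5·56 - 132 = 148.
The quantity actually transacted is the short side, demand: 71.

71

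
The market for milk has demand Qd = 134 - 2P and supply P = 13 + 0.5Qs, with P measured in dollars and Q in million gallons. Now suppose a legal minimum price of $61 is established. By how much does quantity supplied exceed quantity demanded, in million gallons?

Rearranging supply gives Qs = 2P - 26. In a free market, 134 - 2P = 2P - 26 gives the equilibrium P* = 40, Q* = 54.
Because the floor (61) lies above the market-clearing price, it is binding.
At P = 61: Qd = 134 - 2·61 = 12 and Qs = 2·61 - 26 = 96.
Surplus = Qs - Qd = 96 - 12 = 84.

84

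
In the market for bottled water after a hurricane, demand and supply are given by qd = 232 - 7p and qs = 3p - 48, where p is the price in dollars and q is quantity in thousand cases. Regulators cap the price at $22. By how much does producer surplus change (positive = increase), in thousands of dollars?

-162

Without the control the market clears where 232 - 7p = 3p - 48, i.e. p* = 28 and q* = 36.
The ceiling of 22 is below the equilibrium price 28, so it binds.
At p = 22: qd = 232 - 7·22 = 78 and qs = 3·22 - 48 = 18.
Producer surplus without the control is ½ · (28 - 16) · 36 = 216.
With the ceiling, producers sell 18 units at 22, so PS = ½ · (22 - 16) · 18 = 54.
Change in producer surplus = 54 - 216 = -162.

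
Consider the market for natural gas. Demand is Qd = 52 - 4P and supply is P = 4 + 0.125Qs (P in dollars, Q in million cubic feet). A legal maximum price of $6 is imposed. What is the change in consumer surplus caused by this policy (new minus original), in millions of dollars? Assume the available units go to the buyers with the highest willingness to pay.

8

Rearranging supply gives Qs = 8P - 32. Equilibrium: 52 - 4P = 8P - 32, so 84 = 12P and P* = 7, Q* = 24.
The ceiling of 6 is below the equilibrium price 7, so it binds.
At P = 6: Qd = 52 - 4·6 = 28 and Qs = 8·6 - 32 = 16.
Consumer surplus without the control is ½ · (13 - 7) · 24 = 72.
With the ceiling, 16 units are sold at 6 (assume they go to the highest-value buyers). The demand price at Q = 16 is 9, so CS = ½ · [(13 - 6) + (9 - 6)] · 16 = 80.
Change in consumer surplus = 80 - 72 = 8.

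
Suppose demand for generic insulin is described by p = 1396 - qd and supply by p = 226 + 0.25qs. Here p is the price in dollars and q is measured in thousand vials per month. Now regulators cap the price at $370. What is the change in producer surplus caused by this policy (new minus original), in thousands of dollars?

-68040

Rearranging demand gives qd = 1396 - p; rearranging supply gives qs = 4p - 904. Equilibrium: 1396 - p = 4p - 904, so 2300 = 5p and p* = 460, q* = 936.
Since 370 < 460, the ceiling is binding.
At p = 370: qd = 1396 - 370 = 1026 and qs = 4·370 - 904 = 576.
Producer surplus without the control is ½ · (460 - 226) · 936 = 109512.
With the ceiling, producers sell 576 units at 370, so PS = ½ · (370 - 226) · 576 = 41472.
Change in producer surplus = 41472 - 109512 = -68040.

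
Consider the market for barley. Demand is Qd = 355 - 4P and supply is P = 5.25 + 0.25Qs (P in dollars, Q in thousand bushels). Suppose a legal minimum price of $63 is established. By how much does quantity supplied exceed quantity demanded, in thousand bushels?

Rearranging supply gives Qs = 4P - 21. Without the control the market clears where 355 - 4P = 4P - 21, i.e. P* = 47 and Q* = 167.
Because the floor (63) lies above the market-clearing price, it is binding.
At P = 63: Qd = 355 - 4·63 = 103 and Qs = 4·63 - 21 = 231.
Surplus = Qs - Qd = 231 - 103 = 128.

128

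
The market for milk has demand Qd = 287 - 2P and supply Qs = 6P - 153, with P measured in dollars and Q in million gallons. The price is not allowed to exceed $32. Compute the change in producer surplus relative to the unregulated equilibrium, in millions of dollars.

-2484

Equilibrium: 287 - 2P = 6P - 153, so 440 = 8P and P* = 55, Q* = 177.
Because the ceiling (32) lies below the market-clearing price, it is binding.
At P = 32: Qd = 287 - 2·32 = 223 and Qs = 6·32 - 153 = 39.
Producer surplus without the control is ½ · (55 - 25.5) · 177 = 2610.75.
With the ceiling, producers sell 39 units at 32, so PS = ½ · (32 - 25.5) · 39 = 126.75.
Change in producer surplus = 126.75 - 2610.75 = -2484.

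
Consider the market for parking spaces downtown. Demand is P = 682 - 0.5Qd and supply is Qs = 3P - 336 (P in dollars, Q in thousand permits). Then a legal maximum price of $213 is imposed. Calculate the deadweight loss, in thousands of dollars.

60483.75

Rearranging demand gives Qd = 1364 - 2P. In a free market, 1364 - 2P = 3P - 336 gives the equilibrium P* = 340, Q* = 684.
The ceiling of 213 is below the equilibrium price 340, so it binds.
At P = 213: Qd = 1364 - 2·213 = 938 and Qs = 3·213 - 336 = 303.
Quantity traded falls to 303. At Q = 303 the demand price is (1364 - 303)/2 = 530.5 and the supply price is (336 + 303)/3 = 213.
Deadweight loss = ½ · (530.5 - 213) · (684 - 303) = ½ · 317.5 · 381 = 60483.75.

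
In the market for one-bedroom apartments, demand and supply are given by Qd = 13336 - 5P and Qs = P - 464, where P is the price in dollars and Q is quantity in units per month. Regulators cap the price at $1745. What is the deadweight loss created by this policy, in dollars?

Setting quantity demanded equal to quantity supplied, 13336 - 5P = P - 464, gives P* = 2300 and Q* = 1836.
Since 1745 < 2300, the ceiling is binding.
At P = 1745: Qd = 13336 - 5·1745 = 4611 and Qs = 1745 - 464 = 1281.
Quantity traded falls to 1281. At Q = 1281 the demand price is (13336 - 1281)/5 = 2411 and the supply price is 464 + 1281 = 1745.
Deadweight loss = ½ · (2411 - 1745) · (1836 - 1281) = ½ · 666 · 555 = 184815.

184815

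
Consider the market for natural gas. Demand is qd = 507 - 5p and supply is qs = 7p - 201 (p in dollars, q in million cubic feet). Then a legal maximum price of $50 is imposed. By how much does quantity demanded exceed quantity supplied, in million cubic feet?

Setting quantity demanded equal to quantity supplied, 507 - 5p = 7p - 201, gives p* = 59 and q* = 212.
Because the ceiling (50) lies below the market-clearing price, it is binding.
At p = 50: qd = 507 - 5·50 = 257 and qs = 7·50 - 201 = 149.
Shortage = qd - qs = 257 - 149 = 108.

108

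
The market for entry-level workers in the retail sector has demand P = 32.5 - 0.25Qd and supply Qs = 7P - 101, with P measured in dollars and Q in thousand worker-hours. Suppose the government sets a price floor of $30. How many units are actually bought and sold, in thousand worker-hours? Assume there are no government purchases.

Rearranging demand gives Qd = 130 - 4P. Equilibrium: 130 - 4P = 7P - 101, so 231 = 11P and P* = 21, Q* = 46.
The floor of 30 is above the equilibrium price 21, so it binds.
At P = 30: Qd = 130 - 4·30 = 10 and Qs = 7·30 - 101 = 109.
The quantity actually transacted is the short side, demand: 10.

10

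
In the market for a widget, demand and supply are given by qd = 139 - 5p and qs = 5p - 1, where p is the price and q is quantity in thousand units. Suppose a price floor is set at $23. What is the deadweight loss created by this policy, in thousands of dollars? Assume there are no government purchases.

Equilibrium: 139 - 5p = 5p - 1, so 140 = 10p and p* = 14, q* = 69.
The floor of 23 is above the equilibrium price 14, so it binds.
At p = 23: qd = 139 - 5·23 = 24 and qs = 5·23 - 1 = 114.
Quantity traded falls to 24. At q = 24 the demand price is (139 - 24)/5 = 23 and the supply price is (1 + 24)/5 = 5.
Deadweight loss = ½ · (23 - 5) · (69 - 24) = ½ · 18 · 45 = 405.

405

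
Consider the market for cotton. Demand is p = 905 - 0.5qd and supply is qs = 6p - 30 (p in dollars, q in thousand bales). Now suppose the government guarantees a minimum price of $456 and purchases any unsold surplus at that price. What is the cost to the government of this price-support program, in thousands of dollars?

Rearranging demand gives qd = 1810 - 2p. Without the control the market clears where 1810 - 2p = 6p - 30, i.e. p* = 230 and q* = 1350.
Because the floor (456) lies above the market-clearing price, it is binding.
At p = 456: qd = 1810 - 2·456 = 898 and qs = 6·456 - 30 = 2706.
Surplus = qs - qd = 1808.
Government expenditure = surplus × support price = 1808 × 456 = 824448.

824448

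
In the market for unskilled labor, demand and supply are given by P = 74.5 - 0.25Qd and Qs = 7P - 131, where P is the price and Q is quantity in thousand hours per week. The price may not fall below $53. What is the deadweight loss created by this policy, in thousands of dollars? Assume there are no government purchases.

616

Rearranging demand gives Qd = 298 - 4P. In a free market, 298 - 4P = 7P - 131 gives the equilibrium P* = 39, Q* = 142.
Because the floor (53) lies above the market-clearing price, it is binding.
At P = 53: Qd = 298 - 4·53 = 86 and Qs = 7·53 - 131 = 240.
Quantity traded falls to 86. At Q = 86 the demand price is (298 - 86)/4 = 53 and the supply price is (131 + 86)/7 = 31.
Deadweight loss = ½ · (53 - 31) · (142 - 86) = ½ · 22 · 56 = 616.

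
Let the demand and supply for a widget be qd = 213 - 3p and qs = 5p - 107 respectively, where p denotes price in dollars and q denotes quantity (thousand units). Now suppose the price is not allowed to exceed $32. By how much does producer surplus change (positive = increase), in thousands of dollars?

-584

Equilibrium: 213 - 3p = 5p - 107, so 320 = 8p and p* = 40, q* = 93.
Because the ceiling (32) lies below the market-clearing price, it is binding.
At p = 32: qd = 213 - 3·32 = 117 and qs = 5·32 - 107 = 53.
Producer surplus without the control is ½ · (40 - 21.4) · 93 = 864.9.
With the ceiling, producers sell 53 units at 32, so PS = ½ · (32 - 21.4) · 53 = 280.9.
Change in producer surplus = 280.9 - 864.9 = -584.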